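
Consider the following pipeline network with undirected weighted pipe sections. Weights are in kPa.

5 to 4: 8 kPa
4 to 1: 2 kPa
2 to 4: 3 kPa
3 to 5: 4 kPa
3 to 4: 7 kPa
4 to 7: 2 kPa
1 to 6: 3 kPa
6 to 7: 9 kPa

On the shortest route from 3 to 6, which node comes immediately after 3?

4

Candidate routes:
3–5–4–1–6: 4+8+2+3 = 17
3–4–1–6: 7+2+3 = 12
Cheapest is 3–4–1–6 at 12 kPa.
So from 3 the first move is to 4.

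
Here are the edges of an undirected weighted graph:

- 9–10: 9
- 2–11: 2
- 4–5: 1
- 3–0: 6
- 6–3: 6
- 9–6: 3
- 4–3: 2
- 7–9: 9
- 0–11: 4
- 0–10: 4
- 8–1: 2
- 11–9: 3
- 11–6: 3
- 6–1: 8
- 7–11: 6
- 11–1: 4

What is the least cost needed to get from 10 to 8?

Running Dijkstra from 10:
10: 0
0: 4  (via 10)
11: 8  (via 0)
9: 9  (via 10)
2: 10  (via 11)
3: 10  (via 0)
6: 11  (via 11)
1: 12  (via 11)
4: 12  (via 3)
5: 13  (via 4)
7: 14  (via 11)
8: 14  (via 1)
Shortest route: 10 → 0 → 11 → 1 → 8 = 14.

14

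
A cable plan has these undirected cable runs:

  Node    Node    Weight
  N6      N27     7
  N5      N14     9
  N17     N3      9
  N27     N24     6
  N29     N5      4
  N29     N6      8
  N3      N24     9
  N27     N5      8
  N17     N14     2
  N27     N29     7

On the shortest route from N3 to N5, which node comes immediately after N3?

Candidate routes:
N3 - N17 - N14 - N5: 9+2+9 = 20
N3 - N24 - N27 - N29 - N5: 9+6+7+4 = 26
N3 - N24 - N27 - N5: 9+6+8 = 23
Cheapest is N3 - N17 - N14 - N5 at 20.
So from N3 the first move is to N17.

N17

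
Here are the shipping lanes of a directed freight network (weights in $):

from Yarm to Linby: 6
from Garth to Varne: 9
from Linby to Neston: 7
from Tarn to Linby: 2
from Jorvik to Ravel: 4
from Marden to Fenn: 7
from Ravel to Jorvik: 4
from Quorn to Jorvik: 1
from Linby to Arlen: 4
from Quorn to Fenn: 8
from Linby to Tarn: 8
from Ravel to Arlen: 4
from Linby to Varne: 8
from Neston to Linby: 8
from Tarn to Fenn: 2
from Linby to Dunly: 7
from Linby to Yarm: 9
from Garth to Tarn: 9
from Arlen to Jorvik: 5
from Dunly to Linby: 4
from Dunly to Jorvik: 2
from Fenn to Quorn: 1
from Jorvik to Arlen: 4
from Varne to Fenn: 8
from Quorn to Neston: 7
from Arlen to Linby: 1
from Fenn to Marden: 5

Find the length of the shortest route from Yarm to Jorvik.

Candidate routes:
Yarm–Linby–Tarn–Fenn–Quorn–Jorvik: 6+8+2+1+1 = 18
Yarm–Linby–Arlen–Jorvik: 6+4+5 = 15
Yarm–Linby–Varne–Fenn–Quorn–Jorvik: 6+8+8+1+1 = 24
Cheapest is Yarm–Linby–Arlen–Jorvik at $15.

$15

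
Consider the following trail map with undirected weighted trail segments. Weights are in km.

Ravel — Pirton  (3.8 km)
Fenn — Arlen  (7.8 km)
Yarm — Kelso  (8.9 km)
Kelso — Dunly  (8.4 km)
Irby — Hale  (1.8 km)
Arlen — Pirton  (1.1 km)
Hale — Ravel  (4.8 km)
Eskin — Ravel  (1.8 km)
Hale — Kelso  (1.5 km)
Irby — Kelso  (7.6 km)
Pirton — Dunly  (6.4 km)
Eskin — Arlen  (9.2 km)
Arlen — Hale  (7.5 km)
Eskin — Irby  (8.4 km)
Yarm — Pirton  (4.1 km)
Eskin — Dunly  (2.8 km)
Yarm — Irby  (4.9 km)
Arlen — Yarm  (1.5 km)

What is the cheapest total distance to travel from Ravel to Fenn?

12.7 km

Compare a few routes:
Ravel–Eskin–Dunly–Pirton–Arlen–Fenn: 1.8+2.8+6.4+1.1+7.8 = 19.9
Ravel–Eskin–Arlen–Fenn: 1.8+9.2+7.8 = 18.8
Ravel–Pirton–Arlen–Fenn: 3.8+1.1+7.8 = 12.7
Ravel–Pirton–Yarm–Arlen–Fenn: 3.8+4.1+1.5+7.8 = 17.2
Cheapest is Ravel–Pirton–Arlen–Fenn at 12.7 km.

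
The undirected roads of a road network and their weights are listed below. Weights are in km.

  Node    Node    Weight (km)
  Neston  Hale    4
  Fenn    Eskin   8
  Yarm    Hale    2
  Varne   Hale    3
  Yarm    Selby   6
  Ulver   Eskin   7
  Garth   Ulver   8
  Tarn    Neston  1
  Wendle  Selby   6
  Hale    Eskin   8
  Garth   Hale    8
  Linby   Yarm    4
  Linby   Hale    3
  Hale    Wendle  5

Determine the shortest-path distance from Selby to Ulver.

23 km

Enumerating some paths:
Selby - Yarm - Hale - Eskin - Ulver: 6+2+8+7 = 23
Selby - Yarm - Hale - Garth - Ulver: 6+2+8+8 = 24
Cheapest is Selby - Yarm - Hale - Eskin - Ulver at 23 km.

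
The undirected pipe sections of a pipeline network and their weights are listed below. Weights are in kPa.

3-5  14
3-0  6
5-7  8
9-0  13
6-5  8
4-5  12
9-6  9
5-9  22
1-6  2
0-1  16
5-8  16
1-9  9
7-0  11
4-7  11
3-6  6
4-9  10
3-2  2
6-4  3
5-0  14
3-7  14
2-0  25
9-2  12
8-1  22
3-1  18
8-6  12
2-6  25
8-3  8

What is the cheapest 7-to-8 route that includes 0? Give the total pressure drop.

25 kPa

Shortest 7→0: 7–0 = 11
Best 0 to 8: 0–3–8 costing 14
Total via 0: 11 + 14 = 25 kPa.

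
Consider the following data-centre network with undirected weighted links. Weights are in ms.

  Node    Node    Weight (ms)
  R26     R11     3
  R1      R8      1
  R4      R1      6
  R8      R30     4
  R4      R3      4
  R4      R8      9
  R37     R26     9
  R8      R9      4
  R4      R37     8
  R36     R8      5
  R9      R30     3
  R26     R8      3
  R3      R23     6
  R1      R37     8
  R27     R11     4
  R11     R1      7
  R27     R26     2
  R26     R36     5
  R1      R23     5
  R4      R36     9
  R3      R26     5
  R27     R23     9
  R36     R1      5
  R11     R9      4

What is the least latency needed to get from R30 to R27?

Enumerating some paths:
R30 - R9 - R11 - R27: 3+4+4 = 11
R30 - R9 - R8 - R26 - R27: 3+4+3+2 = 12
R30 - R9 - R11 - R26 - R27: 3+4+3+2 = 12
R30 - R8 - R26 - R27: 4+3+2 = 9
The minimum is 9 ms via R30 - R8 - R26 - R27.

9 ms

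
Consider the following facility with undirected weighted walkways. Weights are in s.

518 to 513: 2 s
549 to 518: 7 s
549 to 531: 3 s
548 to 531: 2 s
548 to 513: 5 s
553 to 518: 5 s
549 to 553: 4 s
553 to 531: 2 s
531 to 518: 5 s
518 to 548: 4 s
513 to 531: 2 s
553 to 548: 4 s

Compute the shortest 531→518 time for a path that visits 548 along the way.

Best 531 to 548: 531–548 costing 2
Shortest 548→518: 548–518 = 4
Total via 548: 2 + 4 = 6 s.

6 s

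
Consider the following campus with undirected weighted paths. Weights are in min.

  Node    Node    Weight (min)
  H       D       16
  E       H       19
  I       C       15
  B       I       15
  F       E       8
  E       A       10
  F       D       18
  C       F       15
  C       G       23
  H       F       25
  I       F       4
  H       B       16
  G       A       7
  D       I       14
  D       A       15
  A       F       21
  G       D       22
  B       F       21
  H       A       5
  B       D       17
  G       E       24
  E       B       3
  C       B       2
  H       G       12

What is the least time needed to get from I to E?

12 min

Settle nodes by increasing distance from I:
I: 0
F: 4  (via I)
E: 12  (via F)
Shortest route: I → F → E = 12 min.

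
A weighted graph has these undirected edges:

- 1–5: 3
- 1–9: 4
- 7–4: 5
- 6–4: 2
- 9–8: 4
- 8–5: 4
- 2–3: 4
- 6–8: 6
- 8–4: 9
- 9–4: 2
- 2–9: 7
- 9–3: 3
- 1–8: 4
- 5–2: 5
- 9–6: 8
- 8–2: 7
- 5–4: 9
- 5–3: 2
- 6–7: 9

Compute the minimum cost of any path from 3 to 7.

Enumerating some paths:
3 → 5 → 1 → 9 → 4 → 7: 2+3+4+2+5 = 16
3 → 9 → 4 → 7: 3+2+5 = 10
3 → 9 → 4 → 6 → 7: 3+2+2+9 = 16
3 → 5 → 4 → 7: 2+9+5 = 16
The minimum is 10 via 3 → 9 → 4 → 7.

10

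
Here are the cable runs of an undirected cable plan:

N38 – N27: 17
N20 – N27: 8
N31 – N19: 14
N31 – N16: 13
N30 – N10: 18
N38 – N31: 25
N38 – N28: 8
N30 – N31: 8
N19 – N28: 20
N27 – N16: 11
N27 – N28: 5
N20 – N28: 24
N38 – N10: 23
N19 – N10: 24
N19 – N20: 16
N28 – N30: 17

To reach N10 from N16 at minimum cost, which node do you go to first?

N31

Enumerating some paths:
N16 - N27 - N28 - N38 - N10: 11+5+8+23 = 47
N16 - N31 - N30 - N10: 13+8+18 = 39
The minimum is 39 via N16 - N31 - N30 - N10.
So from N16 the first move is to N31.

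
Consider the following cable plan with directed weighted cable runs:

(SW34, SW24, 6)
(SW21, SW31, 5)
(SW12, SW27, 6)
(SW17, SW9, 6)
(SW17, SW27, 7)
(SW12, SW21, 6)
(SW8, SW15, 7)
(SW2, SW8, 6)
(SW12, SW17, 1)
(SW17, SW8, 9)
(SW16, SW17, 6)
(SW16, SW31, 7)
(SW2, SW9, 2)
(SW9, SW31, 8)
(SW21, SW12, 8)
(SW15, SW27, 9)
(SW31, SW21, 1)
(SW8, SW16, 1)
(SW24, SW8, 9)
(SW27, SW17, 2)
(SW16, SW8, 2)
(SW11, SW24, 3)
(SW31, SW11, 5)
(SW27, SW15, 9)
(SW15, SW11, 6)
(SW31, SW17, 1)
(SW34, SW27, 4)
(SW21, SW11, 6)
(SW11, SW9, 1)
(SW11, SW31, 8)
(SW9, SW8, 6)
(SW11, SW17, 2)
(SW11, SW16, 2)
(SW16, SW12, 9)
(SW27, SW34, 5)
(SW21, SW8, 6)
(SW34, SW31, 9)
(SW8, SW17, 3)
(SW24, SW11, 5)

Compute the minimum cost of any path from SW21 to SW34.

Compare a few routes:
SW21 → SW12 → SW27 → SW34: 8+6+5 = 19
SW21 → SW11 → SW17 → SW27 → SW34: 6+2+7+5 = 20
SW21 → SW31 → SW17 → SW27 → SW34: 5+1+7+5 = 18
The minimum is 18 via SW21 → SW31 → SW17 → SW27 → SW34.

18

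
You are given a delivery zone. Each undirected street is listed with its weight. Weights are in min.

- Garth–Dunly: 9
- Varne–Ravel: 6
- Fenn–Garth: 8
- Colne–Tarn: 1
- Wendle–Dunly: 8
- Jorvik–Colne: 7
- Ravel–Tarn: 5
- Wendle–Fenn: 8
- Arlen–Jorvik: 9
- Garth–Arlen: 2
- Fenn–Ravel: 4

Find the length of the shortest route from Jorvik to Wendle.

25 min

Settle nodes by increasing distance from Jorvik:
Jorvik: 0
Colne: 7  (via Jorvik)
Tarn: 8  (via Colne)
Arlen: 9  (via Jorvik)
Garth: 11  (via Arlen)
Ravel: 13  (via Tarn)
Fenn: 17  (via Ravel)
Varne: 19  (via Ravel)
Dunly: 20  (via Garth)
Wendle: 25  (via Fenn)
Shortest route: Jorvik → Colne → Tarn → Ravel → Fenn → Wendle = 25 min.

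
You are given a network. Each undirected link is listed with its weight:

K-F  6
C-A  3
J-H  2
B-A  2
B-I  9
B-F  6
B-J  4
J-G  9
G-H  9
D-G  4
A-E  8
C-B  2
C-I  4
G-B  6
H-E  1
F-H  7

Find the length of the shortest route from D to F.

Candidate routes:
D → G → B → F: 4+6+6 = 16
D → G → J → H → F: 4+9+2+7 = 22
D → G → H → F: 4+9+7 = 20
The minimum is 16 via D → G → B → F.

16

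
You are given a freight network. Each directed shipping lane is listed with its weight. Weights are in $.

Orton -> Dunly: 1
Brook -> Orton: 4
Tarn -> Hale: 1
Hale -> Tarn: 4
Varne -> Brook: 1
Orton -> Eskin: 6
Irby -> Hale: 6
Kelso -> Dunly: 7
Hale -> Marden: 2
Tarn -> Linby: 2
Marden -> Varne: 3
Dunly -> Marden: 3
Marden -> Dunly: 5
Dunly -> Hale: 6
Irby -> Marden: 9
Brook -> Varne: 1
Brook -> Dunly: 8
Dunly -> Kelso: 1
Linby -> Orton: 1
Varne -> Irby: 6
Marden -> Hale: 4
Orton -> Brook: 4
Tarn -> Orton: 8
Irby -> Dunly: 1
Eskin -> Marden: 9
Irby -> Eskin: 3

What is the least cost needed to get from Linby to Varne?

$6

Shortest distances from Linby:
Linby: 0
Orton: 1  (via Linby)
Dunly: 2  (via Orton)
Kelso: 3  (via Dunly)
Marden: 5  (via Dunly)
Brook: 5  (via Orton)
Varne: 6  (via Brook)
Shortest route: Linby–Orton–Brook–Varne = $6.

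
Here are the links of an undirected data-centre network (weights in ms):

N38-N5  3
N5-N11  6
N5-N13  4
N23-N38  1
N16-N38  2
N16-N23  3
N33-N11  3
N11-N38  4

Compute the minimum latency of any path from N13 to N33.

13 ms

Candidate routes:
N13–N5–N11–N33: 4+6+3 = 13
N13–N5–N38–N11–N33: 4+3+4+3 = 14
The minimum is 13 ms via N13–N5–N11–N33.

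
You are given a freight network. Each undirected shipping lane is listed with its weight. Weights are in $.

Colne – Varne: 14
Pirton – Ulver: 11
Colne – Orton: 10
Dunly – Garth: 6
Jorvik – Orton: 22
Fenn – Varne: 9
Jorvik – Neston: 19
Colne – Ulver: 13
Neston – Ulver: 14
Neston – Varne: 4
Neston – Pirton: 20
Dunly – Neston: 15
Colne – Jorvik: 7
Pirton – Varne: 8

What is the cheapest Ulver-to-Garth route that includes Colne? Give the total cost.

Shortest Ulver→Colne: Ulver → Colne = 13
Shortest Colne→Garth: Colne → Varne → Neston → Dunly → Garth = 39
Total via Colne: 13 + 39 = $52.

$52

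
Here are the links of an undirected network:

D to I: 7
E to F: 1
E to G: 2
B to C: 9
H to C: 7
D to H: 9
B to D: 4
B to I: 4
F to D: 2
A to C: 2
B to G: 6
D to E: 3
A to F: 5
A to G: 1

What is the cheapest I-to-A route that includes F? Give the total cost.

Shortest I→F: I–D–F = 9
Shortest F→A: F–E–G–A = 4
Total via F: 9 + 4 = 13.

13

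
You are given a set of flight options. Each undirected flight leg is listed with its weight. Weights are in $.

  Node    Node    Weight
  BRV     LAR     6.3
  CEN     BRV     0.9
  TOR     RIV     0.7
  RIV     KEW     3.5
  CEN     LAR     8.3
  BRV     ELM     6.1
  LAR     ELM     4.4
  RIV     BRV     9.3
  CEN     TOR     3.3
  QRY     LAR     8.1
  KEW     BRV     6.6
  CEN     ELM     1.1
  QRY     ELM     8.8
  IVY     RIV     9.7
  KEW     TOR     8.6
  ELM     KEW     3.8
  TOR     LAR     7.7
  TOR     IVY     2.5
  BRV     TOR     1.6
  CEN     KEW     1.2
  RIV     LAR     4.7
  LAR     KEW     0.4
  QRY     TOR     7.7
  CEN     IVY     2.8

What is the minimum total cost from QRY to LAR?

$8.1

Shortest distances from QRY:
QRY: 0
TOR: 7.7  (via QRY)
LAR: 8.1  (via QRY)
Shortest route: QRY–LAR = $8.1.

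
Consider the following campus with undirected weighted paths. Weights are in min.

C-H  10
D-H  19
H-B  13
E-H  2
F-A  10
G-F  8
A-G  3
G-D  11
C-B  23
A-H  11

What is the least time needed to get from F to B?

34 min

Candidate routes:
F → A → H → B: 10+11+13 = 34
F → G → A → H → B: 8+3+11+13 = 35
Cheapest is F → A → H → B at 34 min.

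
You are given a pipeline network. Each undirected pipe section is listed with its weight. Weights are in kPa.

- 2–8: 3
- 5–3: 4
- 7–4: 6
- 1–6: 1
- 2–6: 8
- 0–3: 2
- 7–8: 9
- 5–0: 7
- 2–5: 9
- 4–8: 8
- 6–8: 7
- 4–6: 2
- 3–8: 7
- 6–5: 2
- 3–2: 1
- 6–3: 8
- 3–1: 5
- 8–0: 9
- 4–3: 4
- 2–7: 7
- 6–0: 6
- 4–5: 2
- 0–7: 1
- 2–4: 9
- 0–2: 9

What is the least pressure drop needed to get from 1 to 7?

Enumerating some paths:
1–6–0–7: 1+6+1 = 8
1–6–4–7: 1+2+6 = 9
Cheapest is 1–6–0–7 at 8 kPa.

8 kPa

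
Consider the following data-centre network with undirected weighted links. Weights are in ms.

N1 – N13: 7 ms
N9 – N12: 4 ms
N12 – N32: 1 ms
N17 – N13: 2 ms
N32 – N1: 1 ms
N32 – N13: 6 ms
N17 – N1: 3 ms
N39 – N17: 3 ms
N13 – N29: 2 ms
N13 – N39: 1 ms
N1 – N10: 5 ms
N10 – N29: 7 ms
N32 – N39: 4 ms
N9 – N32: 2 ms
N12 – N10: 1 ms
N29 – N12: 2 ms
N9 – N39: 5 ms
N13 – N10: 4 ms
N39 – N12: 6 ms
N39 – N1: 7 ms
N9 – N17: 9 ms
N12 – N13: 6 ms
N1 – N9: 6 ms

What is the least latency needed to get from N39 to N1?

Running Dijkstra from N39:
N39: 0
N13: 1  (via N39)
N17: 3  (via N39)
N29: 3  (via N13)
N32: 4  (via N39)
N12: 5  (via N29)
N10: 5  (via N13)
N1: 5  (via N32)
Shortest route: N39–N32–N1 = 5 ms.

5 ms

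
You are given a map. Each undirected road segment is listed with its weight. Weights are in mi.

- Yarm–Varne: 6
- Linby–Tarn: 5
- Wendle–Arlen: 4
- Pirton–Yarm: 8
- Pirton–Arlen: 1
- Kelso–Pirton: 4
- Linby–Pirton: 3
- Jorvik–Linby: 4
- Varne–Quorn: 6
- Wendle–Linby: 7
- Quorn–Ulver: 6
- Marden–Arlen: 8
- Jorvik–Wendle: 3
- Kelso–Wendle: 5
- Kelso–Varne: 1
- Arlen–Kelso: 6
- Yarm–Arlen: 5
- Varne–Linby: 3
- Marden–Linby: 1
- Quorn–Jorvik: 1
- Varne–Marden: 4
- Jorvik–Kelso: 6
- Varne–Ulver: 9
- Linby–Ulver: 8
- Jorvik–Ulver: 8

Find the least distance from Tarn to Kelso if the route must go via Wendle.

17 mi

Best Tarn to Wendle: Tarn → Linby → Wendle costing 12
Best Wendle to Kelso: Wendle → Kelso costing 5
Total via Wendle: 12 + 5 = 17 mi.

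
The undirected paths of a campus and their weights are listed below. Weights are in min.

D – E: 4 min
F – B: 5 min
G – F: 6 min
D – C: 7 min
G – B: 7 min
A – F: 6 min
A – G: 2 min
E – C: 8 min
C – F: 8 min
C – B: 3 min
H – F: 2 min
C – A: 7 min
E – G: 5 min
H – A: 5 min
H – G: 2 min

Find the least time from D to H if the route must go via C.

Best D to C: D–C costing 7
Shortest C→H: C–F–H = 10
Total via C: 7 + 10 = 17 min.

17 min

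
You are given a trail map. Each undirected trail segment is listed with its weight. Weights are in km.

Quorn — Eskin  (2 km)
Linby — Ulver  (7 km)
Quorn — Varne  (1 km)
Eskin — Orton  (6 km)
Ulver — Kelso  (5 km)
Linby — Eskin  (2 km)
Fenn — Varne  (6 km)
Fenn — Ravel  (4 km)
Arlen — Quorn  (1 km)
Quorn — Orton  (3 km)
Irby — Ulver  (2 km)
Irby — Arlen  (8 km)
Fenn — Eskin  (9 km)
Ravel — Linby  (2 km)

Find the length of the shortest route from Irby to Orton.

Shortest distances from Irby:
Irby: 0
Ulver: 2  (via Irby)
Kelso: 7  (via Ulver)
Arlen: 8  (via Irby)
Quorn: 9  (via Arlen)
Linby: 9  (via Ulver)
Varne: 10  (via Quorn)
Eskin: 11  (via Quorn)
Ravel: 11  (via Linby)
Orton: 12  (via Quorn)
Shortest route: Irby → Arlen → Quorn → Orton = 12 km.

12 km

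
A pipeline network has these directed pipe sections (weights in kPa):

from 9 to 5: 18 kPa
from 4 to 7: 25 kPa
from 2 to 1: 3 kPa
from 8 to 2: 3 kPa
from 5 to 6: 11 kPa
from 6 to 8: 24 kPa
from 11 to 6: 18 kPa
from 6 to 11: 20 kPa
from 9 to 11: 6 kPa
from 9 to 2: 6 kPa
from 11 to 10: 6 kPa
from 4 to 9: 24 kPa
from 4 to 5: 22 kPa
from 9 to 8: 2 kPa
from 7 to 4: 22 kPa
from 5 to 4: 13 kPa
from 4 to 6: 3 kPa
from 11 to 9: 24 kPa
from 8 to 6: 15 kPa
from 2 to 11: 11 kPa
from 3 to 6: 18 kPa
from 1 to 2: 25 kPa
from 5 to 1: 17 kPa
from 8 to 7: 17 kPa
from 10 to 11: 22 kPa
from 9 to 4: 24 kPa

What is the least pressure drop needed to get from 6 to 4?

63 kPa

Shortest distances from 6:
6: 0
11: 20  (via 6)
8: 24  (via 6)
10: 26  (via 11)
2: 27  (via 8)
1: 30  (via 2)
7: 41  (via 8)
9: 44  (via 11)
5: 62  (via 9)
4: 63  (via 7)
Shortest route: 6 → 8 → 7 → 4 = 63 kPa.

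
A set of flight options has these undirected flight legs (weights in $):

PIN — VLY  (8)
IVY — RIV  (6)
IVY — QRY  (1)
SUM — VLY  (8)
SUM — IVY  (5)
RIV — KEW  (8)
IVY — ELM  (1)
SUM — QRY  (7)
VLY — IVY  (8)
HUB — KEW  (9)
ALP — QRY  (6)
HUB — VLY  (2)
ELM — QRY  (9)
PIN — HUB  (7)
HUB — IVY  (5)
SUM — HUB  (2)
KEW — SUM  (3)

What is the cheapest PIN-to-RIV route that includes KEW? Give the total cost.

Shortest PIN→KEW: PIN–HUB–SUM–KEW = 12
Shortest KEW→RIV: KEW–RIV = 8
Total via KEW: 12 + 8 = $20.

$20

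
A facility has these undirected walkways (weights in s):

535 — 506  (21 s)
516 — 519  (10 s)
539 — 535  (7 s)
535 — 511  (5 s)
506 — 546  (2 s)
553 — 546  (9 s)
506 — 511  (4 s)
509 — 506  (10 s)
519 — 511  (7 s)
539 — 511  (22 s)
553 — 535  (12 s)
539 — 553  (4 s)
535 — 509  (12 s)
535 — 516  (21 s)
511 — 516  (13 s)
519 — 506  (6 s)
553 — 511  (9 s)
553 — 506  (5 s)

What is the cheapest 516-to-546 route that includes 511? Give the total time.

19 s

Best 516 to 511: 516 → 511 costing 13
Best 511 to 546: 511 → 506 → 546 costing 6
Total via 511: 13 + 6 = 19 s.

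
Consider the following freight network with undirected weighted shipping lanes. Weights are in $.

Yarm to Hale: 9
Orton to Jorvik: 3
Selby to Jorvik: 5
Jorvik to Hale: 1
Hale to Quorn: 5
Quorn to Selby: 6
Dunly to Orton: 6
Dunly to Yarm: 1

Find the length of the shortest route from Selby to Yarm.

$15

Settle nodes by increasing distance from Selby:
Selby: 0
Jorvik: 5  (via Selby)
Quorn: 6  (via Selby)
Hale: 6  (via Jorvik)
Orton: 8  (via Jorvik)
Dunly: 14  (via Orton)
Yarm: 15  (via Hale)
Shortest route: Selby–Jorvik–Hale–Yarm = $15.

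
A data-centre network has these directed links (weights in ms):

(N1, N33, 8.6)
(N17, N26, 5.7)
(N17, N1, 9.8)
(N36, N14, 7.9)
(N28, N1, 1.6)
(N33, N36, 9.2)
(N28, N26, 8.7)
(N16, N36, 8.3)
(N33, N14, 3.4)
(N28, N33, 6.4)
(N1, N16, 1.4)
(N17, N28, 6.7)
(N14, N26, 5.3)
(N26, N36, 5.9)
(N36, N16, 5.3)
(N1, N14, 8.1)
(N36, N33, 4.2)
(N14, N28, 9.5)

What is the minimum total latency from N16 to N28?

Shortest distances from N16:
N16: 0
N36: 8.3  (via N16)
N33: 12.5  (via N36)
N14: 15.9  (via N33)
N26: 21.2  (via N14)
N28: 25.4  (via N14)
Shortest route: N16 → N36 → N33 → N14 → N28 = 25.4 ms.

25.4 ms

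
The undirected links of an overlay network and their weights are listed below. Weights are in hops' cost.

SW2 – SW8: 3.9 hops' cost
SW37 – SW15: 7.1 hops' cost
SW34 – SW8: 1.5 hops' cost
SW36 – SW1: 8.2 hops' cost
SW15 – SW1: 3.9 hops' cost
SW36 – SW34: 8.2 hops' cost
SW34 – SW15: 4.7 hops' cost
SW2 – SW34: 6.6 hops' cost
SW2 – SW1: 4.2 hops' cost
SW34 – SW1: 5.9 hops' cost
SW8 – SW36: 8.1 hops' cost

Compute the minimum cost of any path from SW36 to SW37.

Running Dijkstra from SW36:
SW36: 0
SW8: 8.1  (via SW36)
SW1: 8.2  (via SW36)
SW34: 8.2  (via SW36)
SW2: 12  (via SW8)
SW15: 12.1  (via SW1)
SW37: 19.2  (via SW15)
Shortest route: SW36 → SW1 → SW15 → SW37 = 19.2 hops' cost.

19.2 hops' cost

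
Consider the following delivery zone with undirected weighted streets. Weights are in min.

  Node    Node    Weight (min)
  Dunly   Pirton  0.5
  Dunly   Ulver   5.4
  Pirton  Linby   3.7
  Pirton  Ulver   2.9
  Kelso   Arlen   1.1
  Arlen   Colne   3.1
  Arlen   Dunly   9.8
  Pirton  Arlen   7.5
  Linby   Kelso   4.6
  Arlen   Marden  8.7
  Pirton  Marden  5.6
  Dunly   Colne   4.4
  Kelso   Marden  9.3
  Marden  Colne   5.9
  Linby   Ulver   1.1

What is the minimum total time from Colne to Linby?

Settle nodes by increasing distance from Colne:
Colne: 0
Arlen: 3.1  (via Colne)
Kelso: 4.2  (via Arlen)
Dunly: 4.4  (via Colne)
Pirton: 4.9  (via Dunly)
Marden: 5.9  (via Colne)
Ulver: 7.8  (via Pirton)
Linby: 8.6  (via Pirton)
Shortest route: Colne–Dunly–Pirton–Linby = 8.6 min.

8.6 min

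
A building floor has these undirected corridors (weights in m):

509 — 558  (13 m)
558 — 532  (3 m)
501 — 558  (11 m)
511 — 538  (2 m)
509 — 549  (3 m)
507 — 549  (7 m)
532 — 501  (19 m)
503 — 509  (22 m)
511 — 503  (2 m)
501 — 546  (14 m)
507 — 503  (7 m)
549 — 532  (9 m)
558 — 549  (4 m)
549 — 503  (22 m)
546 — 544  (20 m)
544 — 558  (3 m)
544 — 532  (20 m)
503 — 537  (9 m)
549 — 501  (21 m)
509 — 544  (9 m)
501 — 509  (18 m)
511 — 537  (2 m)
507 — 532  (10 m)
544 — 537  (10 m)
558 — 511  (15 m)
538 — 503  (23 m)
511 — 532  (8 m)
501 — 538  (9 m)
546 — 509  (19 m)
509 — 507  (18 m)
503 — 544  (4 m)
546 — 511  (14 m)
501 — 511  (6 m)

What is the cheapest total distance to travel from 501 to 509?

Settle nodes by increasing distance from 501:
501: 0
511: 6  (via 501)
537: 8  (via 511)
538: 8  (via 511)
503: 8  (via 511)
558: 11  (via 501)
544: 12  (via 503)
546: 14  (via 501)
532: 14  (via 511)
549: 15  (via 558)
507: 15  (via 503)
509: 18  (via 501)
Shortest route: 501–509 = 18 m.

18 m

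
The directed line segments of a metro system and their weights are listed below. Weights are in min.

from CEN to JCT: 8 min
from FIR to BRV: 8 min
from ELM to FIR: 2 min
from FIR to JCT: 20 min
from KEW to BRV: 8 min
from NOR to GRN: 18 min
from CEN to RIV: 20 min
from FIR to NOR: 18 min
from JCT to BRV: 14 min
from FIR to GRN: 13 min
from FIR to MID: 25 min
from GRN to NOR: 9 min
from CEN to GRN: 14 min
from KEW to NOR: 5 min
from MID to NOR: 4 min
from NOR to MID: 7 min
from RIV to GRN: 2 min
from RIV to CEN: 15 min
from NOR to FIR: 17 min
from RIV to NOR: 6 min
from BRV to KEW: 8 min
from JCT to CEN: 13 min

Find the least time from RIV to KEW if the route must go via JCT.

Shortest RIV→JCT: RIV → CEN → JCT = 23
Shortest JCT→KEW: JCT → BRV → KEW = 22
Total via JCT: 23 + 22 = 45 min.

45 min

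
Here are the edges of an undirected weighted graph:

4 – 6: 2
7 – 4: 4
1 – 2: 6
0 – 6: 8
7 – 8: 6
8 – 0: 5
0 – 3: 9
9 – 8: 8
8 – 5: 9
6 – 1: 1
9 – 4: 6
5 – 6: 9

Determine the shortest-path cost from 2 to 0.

15

Candidate routes:
2–1–6–0: 6+1+8 = 15
2–1–6–4–7–8–0: 6+1+2+4+6+5 = 24
2–1–6–4–9–8–0: 6+1+2+6+8+5 = 28
Cheapest is 2–1–6–0 at 15.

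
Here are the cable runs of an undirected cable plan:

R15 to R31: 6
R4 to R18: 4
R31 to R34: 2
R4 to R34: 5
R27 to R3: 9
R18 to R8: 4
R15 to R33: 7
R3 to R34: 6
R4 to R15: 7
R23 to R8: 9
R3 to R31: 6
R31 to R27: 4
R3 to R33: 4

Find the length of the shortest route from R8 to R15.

Candidate routes:
R8 - R18 - R4 - R34 - R31 - R15: 4+4+5+2+6 = 21
R8 - R18 - R4 - R15: 4+4+7 = 15
Cheapest is R8 - R18 - R4 - R15 at 15.

15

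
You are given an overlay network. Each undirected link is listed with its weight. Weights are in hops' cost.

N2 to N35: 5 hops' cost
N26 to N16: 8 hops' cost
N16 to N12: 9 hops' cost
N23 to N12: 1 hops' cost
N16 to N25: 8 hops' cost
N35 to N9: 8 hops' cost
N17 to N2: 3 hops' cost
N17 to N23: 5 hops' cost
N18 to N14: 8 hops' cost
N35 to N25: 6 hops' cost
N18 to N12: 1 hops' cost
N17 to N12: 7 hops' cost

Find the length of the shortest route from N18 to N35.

Shortest distances from N18:
N18: 0
N12: 1  (via N18)
N23: 2  (via N12)
N17: 7  (via N23)
N14: 8  (via N18)
N2: 10  (via N17)
N16: 10  (via N12)
N35: 15  (via N2)
Shortest route: N18–N12–N23–N17–N2–N35 = 15 hops' cost.

15 hops' cost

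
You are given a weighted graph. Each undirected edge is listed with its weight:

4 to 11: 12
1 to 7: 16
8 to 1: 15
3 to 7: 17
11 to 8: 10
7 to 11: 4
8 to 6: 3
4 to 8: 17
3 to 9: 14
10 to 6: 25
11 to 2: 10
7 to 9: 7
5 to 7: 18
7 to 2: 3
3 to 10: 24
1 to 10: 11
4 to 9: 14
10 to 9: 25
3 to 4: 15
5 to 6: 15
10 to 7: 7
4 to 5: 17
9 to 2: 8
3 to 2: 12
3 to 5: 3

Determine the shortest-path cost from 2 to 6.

20

Running Dijkstra from 2:
2: 0
7: 3  (via 2)
11: 7  (via 7)
9: 8  (via 2)
10: 10  (via 7)
3: 12  (via 2)
5: 15  (via 3)
8: 17  (via 11)
1: 19  (via 7)
4: 19  (via 11)
6: 20  (via 8)
Shortest route: 2–7–11–8–6 = 20.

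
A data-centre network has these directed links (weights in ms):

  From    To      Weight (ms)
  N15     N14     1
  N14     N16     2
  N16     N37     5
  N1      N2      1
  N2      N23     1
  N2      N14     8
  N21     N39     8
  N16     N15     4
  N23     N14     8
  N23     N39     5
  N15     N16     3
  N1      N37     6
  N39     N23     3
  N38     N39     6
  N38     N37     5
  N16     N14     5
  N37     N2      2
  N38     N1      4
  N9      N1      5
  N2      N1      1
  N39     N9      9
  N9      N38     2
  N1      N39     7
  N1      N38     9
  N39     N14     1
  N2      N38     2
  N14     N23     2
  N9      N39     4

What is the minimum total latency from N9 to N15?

11 ms

Running Dijkstra from N9:
N9: 0
N38: 2  (via N9)
N39: 4  (via N9)
N1: 5  (via N9)
N14: 5  (via N39)
N2: 6  (via N1)
N16: 7  (via N14)
N23: 7  (via N39)
N37: 7  (via N38)
N15: 11  (via N16)
Shortest route: N9–N39–N14–N16–N15 = 11 ms.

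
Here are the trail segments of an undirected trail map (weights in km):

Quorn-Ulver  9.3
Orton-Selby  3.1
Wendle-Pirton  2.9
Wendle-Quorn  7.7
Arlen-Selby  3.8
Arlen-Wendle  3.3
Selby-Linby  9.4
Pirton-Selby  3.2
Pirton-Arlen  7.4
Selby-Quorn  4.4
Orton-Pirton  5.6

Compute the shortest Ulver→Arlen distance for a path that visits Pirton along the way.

23.1 km

Shortest Ulver→Pirton: Ulver–Quorn–Selby–Pirton = 16.9
Shortest Pirton→Arlen: Pirton–Wendle–Arlen = 6.2
Total via Pirton: 16.9 + 6.2 = 23.1 km.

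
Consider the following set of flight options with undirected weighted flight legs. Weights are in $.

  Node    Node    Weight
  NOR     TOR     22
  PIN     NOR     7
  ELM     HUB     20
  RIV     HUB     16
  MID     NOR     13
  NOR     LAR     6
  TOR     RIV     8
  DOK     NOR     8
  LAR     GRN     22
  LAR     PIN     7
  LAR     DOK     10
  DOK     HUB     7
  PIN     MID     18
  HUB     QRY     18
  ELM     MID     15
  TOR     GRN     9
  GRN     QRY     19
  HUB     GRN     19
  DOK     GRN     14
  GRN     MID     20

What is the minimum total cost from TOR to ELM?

$44

Settle nodes by increasing distance from TOR:
TOR: 0
RIV: 8  (via TOR)
GRN: 9  (via TOR)
NOR: 22  (via TOR)
DOK: 23  (via GRN)
HUB: 24  (via RIV)
LAR: 28  (via NOR)
QRY: 28  (via GRN)
PIN: 29  (via NOR)
MID: 29  (via GRN)
ELM: 44  (via HUB)
Shortest route: TOR–RIV–HUB–ELM = $44.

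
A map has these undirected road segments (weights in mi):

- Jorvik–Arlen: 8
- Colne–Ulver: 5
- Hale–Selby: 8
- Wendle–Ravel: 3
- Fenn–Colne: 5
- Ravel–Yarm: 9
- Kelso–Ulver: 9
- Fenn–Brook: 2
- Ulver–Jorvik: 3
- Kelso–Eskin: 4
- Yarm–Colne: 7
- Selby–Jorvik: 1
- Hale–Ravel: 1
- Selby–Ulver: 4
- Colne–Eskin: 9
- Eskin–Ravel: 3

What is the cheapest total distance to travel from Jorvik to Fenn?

Compare a few routes:
Jorvik - Ulver - Kelso - Eskin - Colne - Fenn: 3+9+4+9+5 = 30
Jorvik - Ulver - Colne - Fenn: 3+5+5 = 13
Jorvik - Selby - Hale - Ravel - Eskin - Colne - Fenn: 1+8+1+3+9+5 = 27
Jorvik - Selby - Ulver - Colne - Fenn: 1+4+5+5 = 15
Cheapest is Jorvik - Ulver - Colne - Fenn at 13 mi.

13 mi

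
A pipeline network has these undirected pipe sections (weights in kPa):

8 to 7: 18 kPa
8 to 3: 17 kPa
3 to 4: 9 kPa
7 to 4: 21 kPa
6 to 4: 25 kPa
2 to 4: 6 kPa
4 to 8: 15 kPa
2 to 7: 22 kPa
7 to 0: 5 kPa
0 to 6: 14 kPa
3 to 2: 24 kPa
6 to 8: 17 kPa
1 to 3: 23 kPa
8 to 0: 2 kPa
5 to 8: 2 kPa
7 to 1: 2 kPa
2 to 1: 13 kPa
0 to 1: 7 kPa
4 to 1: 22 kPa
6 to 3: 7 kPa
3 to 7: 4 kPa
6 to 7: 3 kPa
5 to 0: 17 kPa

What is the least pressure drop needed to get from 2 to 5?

Compare a few routes:
2 - 4 - 8 - 5: 6+15+2 = 23
2 - 1 - 7 - 0 - 8 - 5: 13+2+5+2+2 = 24
The minimum is 23 kPa via 2 - 4 - 8 - 5.

23 kPa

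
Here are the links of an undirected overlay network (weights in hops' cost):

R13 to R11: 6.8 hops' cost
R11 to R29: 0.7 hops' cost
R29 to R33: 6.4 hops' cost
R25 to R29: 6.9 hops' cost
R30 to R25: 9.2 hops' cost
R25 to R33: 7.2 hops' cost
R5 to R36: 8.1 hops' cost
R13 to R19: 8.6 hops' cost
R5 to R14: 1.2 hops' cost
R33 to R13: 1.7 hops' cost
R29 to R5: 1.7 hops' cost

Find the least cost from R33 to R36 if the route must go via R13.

19 hops' cost

Best R33 to R13: R33 → R13 costing 1.7
Best R13 to R36: R13 → R11 → R29 → R5 → R36 costing 17.3
Total via R13: 1.7 + 17.3 = 19 hops' cost.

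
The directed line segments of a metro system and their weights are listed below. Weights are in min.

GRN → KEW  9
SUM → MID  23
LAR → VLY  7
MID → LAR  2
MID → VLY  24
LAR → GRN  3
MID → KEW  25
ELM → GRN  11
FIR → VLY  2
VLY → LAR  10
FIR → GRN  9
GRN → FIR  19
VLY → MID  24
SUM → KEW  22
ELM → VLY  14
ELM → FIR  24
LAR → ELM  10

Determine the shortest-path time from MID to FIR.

Compare a few routes:
MID–LAR–GRN–FIR: 2+3+19 = 24
MID–LAR–ELM–FIR: 2+10+24 = 36
Cheapest is MID–LAR–GRN–FIR at 24 min.

24 min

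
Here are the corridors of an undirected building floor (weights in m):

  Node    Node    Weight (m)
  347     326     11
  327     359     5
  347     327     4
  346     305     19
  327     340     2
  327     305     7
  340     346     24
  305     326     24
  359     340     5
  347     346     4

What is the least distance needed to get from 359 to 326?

20 m

Enumerating some paths:
359 → 327 → 347 → 326: 5+4+11 = 20
359 → 340 → 327 → 347 → 326: 5+2+4+11 = 22
Cheapest is 359 → 327 → 347 → 326 at 20 m.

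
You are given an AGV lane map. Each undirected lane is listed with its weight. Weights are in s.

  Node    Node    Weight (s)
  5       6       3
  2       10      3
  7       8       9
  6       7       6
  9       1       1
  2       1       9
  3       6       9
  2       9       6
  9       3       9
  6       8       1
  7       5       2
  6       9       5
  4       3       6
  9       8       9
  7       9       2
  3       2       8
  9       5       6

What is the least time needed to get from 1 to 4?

Compare a few routes:
1–9–3–4: 1+9+6 = 16
1–9–6–3–4: 1+5+9+6 = 21
1–9–2–3–4: 1+6+8+6 = 21
1–2–3–4: 9+8+6 = 23
The minimum is 16 s via 1–9–3–4.

16 s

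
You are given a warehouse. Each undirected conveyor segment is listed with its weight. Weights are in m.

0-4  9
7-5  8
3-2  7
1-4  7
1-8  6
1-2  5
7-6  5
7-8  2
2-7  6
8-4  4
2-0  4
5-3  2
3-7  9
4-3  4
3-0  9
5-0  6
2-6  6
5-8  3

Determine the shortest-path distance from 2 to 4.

Compare a few routes:
2 - 3 - 4: 7+4 = 11
2 - 1 - 4: 5+7 = 12
The minimum is 11 m via 2 - 3 - 4.

11 m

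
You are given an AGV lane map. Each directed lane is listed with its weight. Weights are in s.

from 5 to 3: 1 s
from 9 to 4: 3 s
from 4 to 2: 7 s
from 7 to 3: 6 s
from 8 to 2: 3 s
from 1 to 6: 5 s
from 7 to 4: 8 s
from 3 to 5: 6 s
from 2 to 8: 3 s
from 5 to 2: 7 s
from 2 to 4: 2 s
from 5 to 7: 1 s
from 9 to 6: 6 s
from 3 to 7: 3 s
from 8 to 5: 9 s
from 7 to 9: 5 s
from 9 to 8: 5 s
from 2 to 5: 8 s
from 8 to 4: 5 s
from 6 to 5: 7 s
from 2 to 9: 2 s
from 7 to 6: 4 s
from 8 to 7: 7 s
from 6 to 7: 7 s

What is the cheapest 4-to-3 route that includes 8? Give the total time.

Shortest 4→8: 4 → 2 → 8 = 10
Best 8 to 3: 8 → 5 → 3 costing 10
Total via 8: 10 + 10 = 20 s.

20 s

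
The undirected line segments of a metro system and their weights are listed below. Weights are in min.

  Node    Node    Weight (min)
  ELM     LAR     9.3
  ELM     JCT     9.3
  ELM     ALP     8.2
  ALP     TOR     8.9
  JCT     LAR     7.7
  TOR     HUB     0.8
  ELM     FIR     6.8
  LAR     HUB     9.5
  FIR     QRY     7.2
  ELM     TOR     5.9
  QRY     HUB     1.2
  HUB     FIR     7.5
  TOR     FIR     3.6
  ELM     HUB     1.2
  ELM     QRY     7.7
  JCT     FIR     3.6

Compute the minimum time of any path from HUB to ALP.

Candidate routes:
HUB–TOR–ALP: 0.8+8.9 = 9.7
HUB–ELM–ALP: 1.2+8.2 = 9.4
HUB–TOR–ELM–ALP: 0.8+5.9+8.2 = 14.9
Cheapest is HUB–ELM–ALP at 9.4 min.

9.4 min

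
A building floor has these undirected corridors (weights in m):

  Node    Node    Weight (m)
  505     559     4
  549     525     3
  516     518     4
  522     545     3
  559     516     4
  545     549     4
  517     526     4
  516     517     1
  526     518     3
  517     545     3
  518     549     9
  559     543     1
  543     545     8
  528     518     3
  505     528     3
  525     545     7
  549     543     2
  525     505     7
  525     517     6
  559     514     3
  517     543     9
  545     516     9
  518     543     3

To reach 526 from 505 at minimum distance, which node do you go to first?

528

Compare a few routes:
505–528–518–516–517–526: 3+3+4+1+4 = 15
505–559–543–518–526: 4+1+3+3 = 11
505–559–516–517–526: 4+4+1+4 = 13
505–528–518–526: 3+3+3 = 9
Cheapest is 505–528–518–526 at 9 m.
So from 505 the first move is to 528.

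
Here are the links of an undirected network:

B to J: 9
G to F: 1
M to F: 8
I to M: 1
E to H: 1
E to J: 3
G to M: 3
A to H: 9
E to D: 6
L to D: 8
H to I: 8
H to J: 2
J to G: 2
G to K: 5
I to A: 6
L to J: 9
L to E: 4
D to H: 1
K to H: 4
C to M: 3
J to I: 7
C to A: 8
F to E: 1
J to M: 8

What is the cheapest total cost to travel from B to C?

Settle nodes by increasing distance from B:
B: 0
J: 9  (via B)
G: 11  (via J)
H: 11  (via J)
D: 12  (via H)
E: 12  (via J)
F: 12  (via G)
M: 14  (via G)
I: 15  (via M)
K: 15  (via H)
L: 16  (via E)
C: 17  (via M)
Shortest route: B–J–G–M–C = 17.

17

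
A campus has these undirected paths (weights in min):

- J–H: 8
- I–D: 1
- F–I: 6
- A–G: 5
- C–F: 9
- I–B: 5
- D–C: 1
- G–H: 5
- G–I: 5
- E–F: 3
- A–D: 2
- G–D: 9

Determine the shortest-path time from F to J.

24 min

Shortest distances from F:
F: 0
E: 3  (via F)
I: 6  (via F)
D: 7  (via I)
C: 8  (via D)
A: 9  (via D)
B: 11  (via I)
G: 11  (via I)
H: 16  (via G)
J: 24  (via H)
Shortest route: F → I → G → H → J = 24 min.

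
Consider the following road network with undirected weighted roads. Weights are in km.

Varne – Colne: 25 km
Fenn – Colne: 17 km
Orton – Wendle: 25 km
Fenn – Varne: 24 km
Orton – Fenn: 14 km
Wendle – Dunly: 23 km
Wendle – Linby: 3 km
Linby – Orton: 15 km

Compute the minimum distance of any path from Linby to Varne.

53 km

Candidate routes:
Linby - Wendle - Orton - Fenn - Varne: 3+25+14+24 = 66
Linby - Orton - Fenn - Colne - Varne: 15+14+17+25 = 71
Linby - Orton - Fenn - Varne: 15+14+24 = 53
Linby - Wendle - Orton - Fenn - Colne - Varne: 3+25+14+17+25 = 84
The minimum is 53 km via Linby - Orton - Fenn - Varne.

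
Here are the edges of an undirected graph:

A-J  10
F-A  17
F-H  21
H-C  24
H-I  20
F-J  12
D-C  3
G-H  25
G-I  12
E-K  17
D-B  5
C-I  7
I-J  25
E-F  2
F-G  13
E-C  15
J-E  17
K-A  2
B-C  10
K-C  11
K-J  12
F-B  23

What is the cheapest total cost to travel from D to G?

22

Candidate routes:
D → B → C → I → G: 5+10+7+12 = 34
D → C → E → F → G: 3+15+2+13 = 33
D → C → I → G: 3+7+12 = 22
The minimum is 22 via D → C → I → G.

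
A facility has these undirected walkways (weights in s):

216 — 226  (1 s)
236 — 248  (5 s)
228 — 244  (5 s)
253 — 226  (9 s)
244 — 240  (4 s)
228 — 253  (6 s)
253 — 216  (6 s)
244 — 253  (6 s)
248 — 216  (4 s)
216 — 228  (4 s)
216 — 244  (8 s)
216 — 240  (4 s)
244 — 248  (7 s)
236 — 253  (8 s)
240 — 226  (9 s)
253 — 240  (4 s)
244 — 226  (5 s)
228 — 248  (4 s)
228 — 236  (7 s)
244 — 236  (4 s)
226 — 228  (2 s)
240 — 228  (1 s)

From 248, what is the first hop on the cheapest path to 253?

228

Compare a few routes:
248–228–240–253: 4+1+4 = 9
248–216–253: 4+6 = 10
248–216–226–228–240–253: 4+1+2+1+4 = 12
248–228–253: 4+6 = 10
The minimum is 9 s via 248–228–240–253.
So from 248 the first move is to 228.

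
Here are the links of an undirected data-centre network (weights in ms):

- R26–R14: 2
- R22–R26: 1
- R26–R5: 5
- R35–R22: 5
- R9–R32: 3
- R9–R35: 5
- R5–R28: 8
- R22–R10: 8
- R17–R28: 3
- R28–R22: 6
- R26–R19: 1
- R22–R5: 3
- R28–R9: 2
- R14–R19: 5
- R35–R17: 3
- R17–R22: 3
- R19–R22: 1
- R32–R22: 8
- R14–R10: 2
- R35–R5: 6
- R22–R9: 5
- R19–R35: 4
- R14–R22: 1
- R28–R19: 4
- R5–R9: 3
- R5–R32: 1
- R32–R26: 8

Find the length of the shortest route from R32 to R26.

Shortest distances from R32:
R32: 0
R5: 1  (via R32)
R9: 3  (via R32)
R22: 4  (via R5)
R14: 5  (via R22)
R26: 5  (via R22)
Shortest route: R32–R5–R22–R26 = 5 ms.

5 ms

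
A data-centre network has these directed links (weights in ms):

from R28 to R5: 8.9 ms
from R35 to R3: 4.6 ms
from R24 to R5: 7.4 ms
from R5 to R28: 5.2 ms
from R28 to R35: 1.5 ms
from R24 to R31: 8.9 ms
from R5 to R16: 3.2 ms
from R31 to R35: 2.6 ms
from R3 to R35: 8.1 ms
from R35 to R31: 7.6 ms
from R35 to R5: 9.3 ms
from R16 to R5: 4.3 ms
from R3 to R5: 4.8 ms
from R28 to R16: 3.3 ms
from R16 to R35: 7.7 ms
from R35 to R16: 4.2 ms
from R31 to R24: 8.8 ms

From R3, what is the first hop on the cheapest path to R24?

Candidate routes:
R3–R5–R28–R35–R31–R24: 4.8+5.2+1.5+7.6+8.8 = 27.9
R3–R35–R31–R24: 8.1+7.6+8.8 = 24.5
R3–R5–R16–R35–R31–R24: 4.8+3.2+7.7+7.6+8.8 = 32.1
The minimum is 24.5 ms via R3–R35–R31–R24.
So from R3 the first move is to R35.

R35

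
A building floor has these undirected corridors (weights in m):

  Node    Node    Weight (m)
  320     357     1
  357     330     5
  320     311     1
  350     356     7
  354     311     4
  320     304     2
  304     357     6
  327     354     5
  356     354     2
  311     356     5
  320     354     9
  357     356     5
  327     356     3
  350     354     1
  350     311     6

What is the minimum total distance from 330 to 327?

13 m

Shortest distances from 330:
330: 0
357: 5  (via 330)
320: 6  (via 357)
311: 7  (via 320)
304: 8  (via 320)
356: 10  (via 357)
354: 11  (via 311)
350: 12  (via 354)
327: 13  (via 356)
Shortest route: 330 → 357 → 356 → 327 = 13 m.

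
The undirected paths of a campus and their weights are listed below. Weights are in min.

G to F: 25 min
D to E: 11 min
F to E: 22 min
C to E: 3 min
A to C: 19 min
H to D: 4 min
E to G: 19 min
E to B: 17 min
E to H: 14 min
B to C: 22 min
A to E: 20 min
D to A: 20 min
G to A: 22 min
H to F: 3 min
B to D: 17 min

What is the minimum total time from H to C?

Enumerating some paths:
H–E–C: 14+3 = 17
H–D–E–C: 4+11+3 = 18
The minimum is 17 min via H–E–C.

17 min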